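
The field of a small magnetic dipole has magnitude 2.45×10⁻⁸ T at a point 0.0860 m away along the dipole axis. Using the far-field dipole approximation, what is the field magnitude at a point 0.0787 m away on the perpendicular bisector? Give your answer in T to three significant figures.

B ≈ 1.60×10⁻⁸ T

Dipole fields scale as 1/r³ in the far field.
The axial field is twice the equatorial field at the same r, so the geometry factor is 1/2.
B₂ = B₁ · (1/2) · (r₁/r₂)³ = 2.45×10⁻⁸ · 0.5 · (0.0860/0.0787)³.
(r₁/r₂)³ = (1.093)³ = 1.305.
B₂ ≈ 1.598×10⁻⁸ T.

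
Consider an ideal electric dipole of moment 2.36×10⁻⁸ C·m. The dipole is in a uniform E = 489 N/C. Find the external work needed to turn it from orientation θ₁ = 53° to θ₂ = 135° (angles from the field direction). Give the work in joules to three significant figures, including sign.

W ≈ 1.51×10⁻⁵ J

W_ext = ΔU = U(θ₂) − U(θ₁) = −pE cosθ₂ − (−pE cosθ₁) = pE(cosθ₁ − cosθ₂).
W = (2.36×10⁻⁸)(489)·(cos53° − cos135°) = (1.154×10⁻⁵)·(+1.3089) = 1.511×10⁻⁵ J.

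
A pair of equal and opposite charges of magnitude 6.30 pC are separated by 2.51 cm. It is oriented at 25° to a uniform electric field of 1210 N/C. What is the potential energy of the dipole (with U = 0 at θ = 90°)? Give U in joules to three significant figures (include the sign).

U ≈ -1.73×10⁻¹⁰ J

Dipole moment p = qd = (6.30×10⁻¹² C)(0.0251 m) = 1.581×10⁻¹³ C·m.
U = −p·E = −pE cosθ.
U = −(1.581×10⁻¹³)(1210)·cos25° = -1.734×10⁻¹⁰ J.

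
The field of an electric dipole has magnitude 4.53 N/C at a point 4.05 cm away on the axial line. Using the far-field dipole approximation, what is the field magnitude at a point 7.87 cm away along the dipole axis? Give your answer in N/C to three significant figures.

E ≈ 0.617 N/C

Dipole fields scale as 1/r³ in the far field; the geometry is the same at both points.
E₂ = E₁ · (r₁/r₂)³ = 4.53 · (4.05/7.87)³.
(r₁/r₂)³ = (0.5146)³ = 0.1363.
E₂ ≈ 0.6174 N/C.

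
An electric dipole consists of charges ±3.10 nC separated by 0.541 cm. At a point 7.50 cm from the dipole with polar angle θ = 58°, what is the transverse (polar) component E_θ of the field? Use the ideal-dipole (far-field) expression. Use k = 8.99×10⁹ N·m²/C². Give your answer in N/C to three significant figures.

Dipole moment p = qd = (3.10×10⁻⁹ C)(0.00541 m) = 1.677×10⁻¹¹ C·m.
For a dipole, E_θ = (kp sinθ)/r³.
kp/r³ = (8.99×10⁹)(1.677×10⁻¹¹)/(0.0750)³ = 357.4 N/C.
E_θ = 357.4·sin58° = 303.1 N/C.

E_θ ≈ 303 N/C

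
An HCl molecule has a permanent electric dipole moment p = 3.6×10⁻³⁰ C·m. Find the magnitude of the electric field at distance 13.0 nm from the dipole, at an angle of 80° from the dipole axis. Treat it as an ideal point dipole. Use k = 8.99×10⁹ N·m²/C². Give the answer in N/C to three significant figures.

At angle θ the dipole field magnitude is E = (kp/r³)·√(1 + 3cos²θ).
kp/r³ = (8.99×10⁹)(3.60×10⁻³⁰) / (1.30×10⁻⁸)³ = 1.473×10⁴ N/C.
√(1 + 3cos²80°) = √(1 + 3·0.0302) = √1.0905 ≈ 1.0443.
E ≈ 1.473×10⁴ × 1.044 = 1.538×10⁴ N/C.

E ≈ 1.54×10⁴ N/C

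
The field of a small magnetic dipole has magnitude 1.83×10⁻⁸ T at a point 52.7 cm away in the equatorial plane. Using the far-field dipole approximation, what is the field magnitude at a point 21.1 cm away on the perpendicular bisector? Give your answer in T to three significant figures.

B ≈ 2.85×10⁻⁷ T

Dipole fields scale as 1/r³ in the far field; the geometry is the same at both points.
B₂ = B₁ · (r₁/r₂)³ = 1.83×10⁻⁸ · (52.7/21.1)³.
(r₁/r₂)³ = (2.498)³ = 15.58.
B₂ ≈ 2.851×10⁻⁷ T.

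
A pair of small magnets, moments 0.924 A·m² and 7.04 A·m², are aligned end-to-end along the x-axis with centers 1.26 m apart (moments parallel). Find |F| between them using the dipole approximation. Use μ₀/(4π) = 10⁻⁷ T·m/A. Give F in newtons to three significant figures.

F ≈ 1.55×10⁻⁶ N

On-axis B of dipole 1: B = (μ₀/4π)·2m₁/r³. Force on dipole 2: F = m₂·dB/dr.
dB/dr = −(μ₀/4π)·6m₁/r⁴, so |F| = (μ₀/4π)·6m₁m₂/r⁴.
F = 6(10⁻⁷)(0.924)(7.04)/(1.26)⁴ = 1.549×10⁻⁶ N.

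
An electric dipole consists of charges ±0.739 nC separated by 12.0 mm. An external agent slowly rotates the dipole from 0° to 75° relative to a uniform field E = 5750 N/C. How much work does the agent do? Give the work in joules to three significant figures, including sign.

W ≈ 3.78×10⁻⁸ J

Dipole moment p = qd = (7.39×10⁻¹⁰ C)(0.0120 m) = 8.868×10⁻¹² C·m.
W_ext = ΔU = U(θ₂) − U(θ₁) = −pE cosθ₂ − (−pE cosθ₁) = pE(cosθ₁ − cosθ₂).
W = (8.868×10⁻¹²)(5750)·(cos0° − cos75°) = (5.099×10⁻⁸)·(+0.7412) = 3.779×10⁻⁸ J.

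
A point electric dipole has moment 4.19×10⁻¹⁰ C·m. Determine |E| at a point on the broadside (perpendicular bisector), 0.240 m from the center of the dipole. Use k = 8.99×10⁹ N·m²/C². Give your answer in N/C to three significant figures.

In the equatorial plane E = kp/r³.
E = (8.99×10⁹)(4.19×10⁻¹⁰) / (0.240)³ = 272.5 N/C.

E ≈ 272 N/C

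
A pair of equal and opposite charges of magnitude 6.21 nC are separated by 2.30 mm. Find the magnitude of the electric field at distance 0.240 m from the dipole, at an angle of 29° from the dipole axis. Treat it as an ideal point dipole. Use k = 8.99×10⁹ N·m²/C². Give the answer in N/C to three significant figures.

Dipole moment p = qd = (6.21×10⁻⁹ C)(0.00230 m) = 1.428×10⁻¹¹ C·m.
At angle θ the dipole field magnitude is E = (kp/r³)·√(1 + 3cos²θ).
kp/r³ = (8.99×10⁹)(1.428×10⁻¹¹) / (0.240)³ = 9.287 N/C.
√(1 + 3cos²29°) = √(1 + 3·0.7650) = √3.2949 ≈ 1.8152.
E ≈ 9.287 × 1.815 = 16.86 N/C.

E ≈ 16.9 N/C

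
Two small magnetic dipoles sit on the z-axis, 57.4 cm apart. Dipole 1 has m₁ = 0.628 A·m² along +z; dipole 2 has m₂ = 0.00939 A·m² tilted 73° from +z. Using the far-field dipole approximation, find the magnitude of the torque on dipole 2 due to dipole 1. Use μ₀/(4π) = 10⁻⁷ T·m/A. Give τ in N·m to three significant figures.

Dipole B is on the axis of dipole A, so B₁ there is axial: B₁ = (μ₀/4π)·2m₁/r³ along +z.
B₁ = 2(10⁻⁷)(0.628)/(0.574)³ = 6.641×10⁻⁷ T.
τ = m₂ B₁ sinθ.
τ = (0.00939)(6.641×10⁻⁷)·sin73° = 5.964×10⁻⁹ N·m.

τ ≈ 5.96×10⁻⁹ N·m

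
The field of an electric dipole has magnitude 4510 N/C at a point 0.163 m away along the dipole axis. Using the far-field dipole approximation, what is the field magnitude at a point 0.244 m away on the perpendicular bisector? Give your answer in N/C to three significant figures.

E ≈ 672 N/C

Dipole fields scale as 1/r³ in the far field.
The axial field is twice the equatorial field at the same r, so the geometry factor is 1/2.
E₂ = E₁ · (1/2) · (r₁/r₂)³ = 4510 · 0.5 · (0.163/0.244)³.
(r₁/r₂)³ = (0.668)³ = 0.2981.
E₂ ≈ 672.3 N/C.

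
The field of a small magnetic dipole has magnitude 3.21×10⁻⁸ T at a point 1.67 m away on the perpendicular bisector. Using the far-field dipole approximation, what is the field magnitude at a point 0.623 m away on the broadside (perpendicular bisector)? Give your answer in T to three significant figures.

Dipole fields scale as 1/r³ in the far field; the geometry is the same at both points.
B₂ = B₁ · (r₁/r₂)³ = 3.21×10⁻⁸ · (1.67/0.623)³.
(r₁/r₂)³ = (2.681)³ = 19.26.
B₂ ≈ 6.183×10⁻⁷ T.

B ≈ 6.18×10⁻⁷ T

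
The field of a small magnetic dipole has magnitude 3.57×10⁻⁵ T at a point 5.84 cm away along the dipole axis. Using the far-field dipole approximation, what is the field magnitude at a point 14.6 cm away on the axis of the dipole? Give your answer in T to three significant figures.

Dipole fields scale as 1/r³ in the far field; the geometry is the same at both points.
B₂ = B₁ · (r₁/r₂)³ = 3.57×10⁻⁵ · (5.84/14.6)³.
(r₁/r₂)³ = (0.4)³ = 0.064.
B₂ ≈ 2.285×10⁻⁶ T.

B ≈ 2.28×10⁻⁶ T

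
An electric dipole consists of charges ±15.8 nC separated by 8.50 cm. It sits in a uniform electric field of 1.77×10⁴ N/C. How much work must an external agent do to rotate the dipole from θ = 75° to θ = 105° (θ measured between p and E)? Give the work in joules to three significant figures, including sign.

Dipole moment p = qd = (1.58×10⁻⁸ C)(0.0850 m) = 1.343×10⁻⁹ C·m.
W_ext = ΔU = U(θ₂) − U(θ₁) = −pE cosθ₂ − (−pE cosθ₁) = pE(cosθ₁ − cosθ₂).
W = (1.343×10⁻⁹)(1.77×10⁴)·(cos75° − cos105°) = (2.377×10⁻⁵)·(+0.5176) = 1.230×10⁻⁵ J.

W ≈ 1.23×10⁻⁵ J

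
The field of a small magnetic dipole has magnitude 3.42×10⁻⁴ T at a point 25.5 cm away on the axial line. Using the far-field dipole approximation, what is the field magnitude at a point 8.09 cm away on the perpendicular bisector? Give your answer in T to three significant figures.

B ≈ 0.00536 T

Dipole fields scale as 1/r³ in the far field.
The axial field is twice the equatorial field at the same r, so the geometry factor is 1/2.
B₂ = B₁ · (1/2) · (r₁/r₂)³ = 3.42×10⁻⁴ · 0.5 · (25.5/8.09)³.
(r₁/r₂)³ = (3.152)³ = 31.32.
B₂ ≈ 0.005355 T.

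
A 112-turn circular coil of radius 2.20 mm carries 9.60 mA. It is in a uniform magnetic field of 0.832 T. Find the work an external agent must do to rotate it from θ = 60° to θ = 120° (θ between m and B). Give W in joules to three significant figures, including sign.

W ≈ 1.36×10⁻⁵ J

m = NIA = NIπa² = 112·(0.00960)·π·(0.00220)² = 1.635×10⁻⁵ A·m².
W_ext = ΔU = −mB cosθ₂ + mB cosθ₁ = mB(cosθ₁ − cosθ₂).
W = (1.635×10⁻⁵)(0.832)·(cos60° − cos120°) = (1.360×10⁻⁵)·(+1.0000) = 1.360×10⁻⁵ J.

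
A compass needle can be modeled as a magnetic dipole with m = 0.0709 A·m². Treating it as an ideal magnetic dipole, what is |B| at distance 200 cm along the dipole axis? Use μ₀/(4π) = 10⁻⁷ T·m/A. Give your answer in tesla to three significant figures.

On axis B = (μ₀/4π)·2m/r³.
B = 2·(10⁻⁷)·(0.0709) / (2.00)³ = 1.772×10⁻⁹ T.

B ≈ 1.77×10⁻⁹ T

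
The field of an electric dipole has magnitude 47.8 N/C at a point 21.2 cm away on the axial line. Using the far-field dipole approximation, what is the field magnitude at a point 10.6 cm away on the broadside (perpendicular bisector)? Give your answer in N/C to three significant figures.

Dipole fields scale as 1/r³ in the far field.
The axial field is twice the equatorial field at the same r, so the geometry factor is 1/2.
E₂ = E₁ · (1/2) · (r₁/r₂)³ = 47.8 · 0.5 · (21.2/10.6)³.
(r₁/r₂)³ = (2)³ = 8.
E₂ ≈ 191.2 N/C.

E ≈ 191 N/C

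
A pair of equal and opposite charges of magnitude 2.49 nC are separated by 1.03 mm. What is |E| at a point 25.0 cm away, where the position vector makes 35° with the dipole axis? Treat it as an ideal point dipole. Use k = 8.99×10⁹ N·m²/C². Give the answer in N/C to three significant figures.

Dipole moment p = qd = (2.49×10⁻⁹ C)(0.00103 m) = 2.565×10⁻¹² C·m.
At angle θ the dipole field magnitude is E = (kp/r³)·√(1 + 3cos²θ).
kp/r³ = (8.99×10⁹)(2.565×10⁻¹²) / (0.250)³ = 1.476 N/C.
√(1 + 3cos²35°) = √(1 + 3·0.6710) = √3.0130 ≈ 1.7358.
E ≈ 1.476 × 1.736 = 2.562 N/C.

E ≈ 2.56 N/C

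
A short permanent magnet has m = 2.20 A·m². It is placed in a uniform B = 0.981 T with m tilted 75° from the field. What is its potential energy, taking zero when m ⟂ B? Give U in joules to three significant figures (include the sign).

U = −m·B = −mB cosθ.
U = −(2.20)(0.981)·cos75° = -0.5586 J.

U ≈ -0.559 J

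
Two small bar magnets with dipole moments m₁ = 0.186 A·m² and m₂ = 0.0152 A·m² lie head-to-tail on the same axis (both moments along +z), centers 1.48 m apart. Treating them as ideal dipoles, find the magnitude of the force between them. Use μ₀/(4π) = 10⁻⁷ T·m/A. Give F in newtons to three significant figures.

On-axis B of dipole 1: B = (μ₀/4π)·2m₁/r³. Force on dipole 2: F = m₂·dB/dr.
dB/dr = −(μ₀/4π)·6m₁/r⁴, so |F| = (μ₀/4π)·6m₁m₂/r⁴.
F = 6(10⁻⁷)(0.186)(0.0152)/(1.48)⁴ = 3.536×10⁻¹⁰ N.

F ≈ 3.54×10⁻¹⁰ N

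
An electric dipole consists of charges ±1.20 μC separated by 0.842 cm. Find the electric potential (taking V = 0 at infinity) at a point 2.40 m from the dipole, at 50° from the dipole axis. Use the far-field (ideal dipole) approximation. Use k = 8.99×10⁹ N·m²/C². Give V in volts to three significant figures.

Dipole moment p = qd = (1.20×10⁻⁶ C)(0.00842 m) = 1.01×10⁻⁸ C·m.
The dipole potential is V = kp cosθ / r².
V = (8.99×10⁹)(1.01×10⁻⁸)·cos50° / (2.40)² = 10.13 V.

V ≈ 10.1 V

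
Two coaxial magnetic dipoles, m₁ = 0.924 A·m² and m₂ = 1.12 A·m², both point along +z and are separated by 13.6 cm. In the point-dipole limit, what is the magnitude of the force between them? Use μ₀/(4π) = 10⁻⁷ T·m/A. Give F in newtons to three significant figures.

F ≈ 0.00182 N

On-axis B of dipole 1: B = (μ₀/4π)·2m₁/r³. Force on dipole 2: F = m₂·dB/dr.
dB/dr = −(μ₀/4π)·6m₁/r⁴, so |F| = (μ₀/4π)·6m₁m₂/r⁴.
F = 6(10⁻⁷)(0.924)(1.12)/(0.136)⁴ = 0.001815 N.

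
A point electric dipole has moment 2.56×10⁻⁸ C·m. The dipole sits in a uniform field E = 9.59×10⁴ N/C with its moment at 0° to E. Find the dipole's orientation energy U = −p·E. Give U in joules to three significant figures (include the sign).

U ≈ -0.00246 J

U = −p·E = −pE cosθ.
U = −(2.56×10⁻⁸)(9.59×10⁴)·cos0° = -0.002455 J.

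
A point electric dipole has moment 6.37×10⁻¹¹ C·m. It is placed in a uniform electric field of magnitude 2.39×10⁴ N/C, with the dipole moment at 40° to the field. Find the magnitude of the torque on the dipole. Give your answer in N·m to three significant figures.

Torque on an electric dipole: τ = pE sinθ.
τ = (6.37×10⁻¹¹)(2.39×10⁴)·sin40° = 9.786×10⁻⁷ N·m.

τ ≈ 9.79×10⁻⁷ N·m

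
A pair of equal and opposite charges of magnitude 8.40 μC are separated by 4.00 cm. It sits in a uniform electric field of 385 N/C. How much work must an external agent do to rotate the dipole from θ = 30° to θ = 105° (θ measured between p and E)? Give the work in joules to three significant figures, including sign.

Dipole moment p = qd = (8.40×10⁻⁶ C)(0.0400 m) = 3.36×10⁻⁷ C·m.
W_ext = ΔU = U(θ₂) − U(θ₁) = −pE cosθ₂ − (−pE cosθ₁) = pE(cosθ₁ − cosθ₂).
W = (3.36×10⁻⁷)(385)·(cos30° − cos105°) = (1.294×10⁻⁴)·(+1.1248) = 1.455×10⁻⁴ J.

W ≈ 1.46×10⁻⁴ J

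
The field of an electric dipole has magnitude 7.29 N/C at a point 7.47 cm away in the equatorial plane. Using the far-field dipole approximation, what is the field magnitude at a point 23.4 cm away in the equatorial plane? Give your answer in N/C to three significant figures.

Dipole fields scale as 1/r³ in the far field; the geometry is the same at both points.
E₂ = E₁ · (r₁/r₂)³ = 7.29 · (7.47/23.4)³.
(r₁/r₂)³ = (0.3192)³ = 0.03253.
E₂ ≈ 0.2372 N/C.

E ≈ 0.237 N/C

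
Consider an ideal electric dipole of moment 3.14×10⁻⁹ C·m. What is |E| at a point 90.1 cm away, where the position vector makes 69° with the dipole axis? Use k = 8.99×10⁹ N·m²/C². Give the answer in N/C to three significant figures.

At angle θ the dipole field magnitude is E = (kp/r³)·√(1 + 3cos²θ).
kp/r³ = (8.99×10⁹)(3.14×10⁻⁹) / (0.901)³ = 38.59 N/C.
√(1 + 3cos²69°) = √(1 + 3·0.1284) = √1.3853 ≈ 1.1770.
E ≈ 38.59 × 1.177 = 45.42 N/C.

E ≈ 45.4 N/C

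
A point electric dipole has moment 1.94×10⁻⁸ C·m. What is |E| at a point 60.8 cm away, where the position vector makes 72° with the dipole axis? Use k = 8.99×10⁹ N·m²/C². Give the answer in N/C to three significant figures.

At angle θ the dipole field magnitude is E = (kp/r³)·√(1 + 3cos²θ).
kp/r³ = (8.99×10⁹)(1.94×10⁻⁸) / (0.608)³ = 776.0 N/C.
√(1 + 3cos²72°) = √(1 + 3·0.0955) = √1.2865 ≈ 1.1342.
E ≈ 776.0 × 1.134 = 880.1 N/C.

E ≈ 880 N/C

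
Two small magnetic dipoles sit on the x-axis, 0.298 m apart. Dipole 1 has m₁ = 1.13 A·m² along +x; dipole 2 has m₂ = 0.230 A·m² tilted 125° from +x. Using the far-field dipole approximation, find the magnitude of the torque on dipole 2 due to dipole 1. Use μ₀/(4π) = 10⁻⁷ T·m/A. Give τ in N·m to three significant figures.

τ ≈ 1.61×10⁻⁶ N·m

Dipole B is on the axis of dipole A, so B₁ there is axial: B₁ = (μ₀/4π)·2m₁/r³ along +x.
B₁ = 2(10⁻⁷)(1.13)/(0.298)³ = 8.540×10⁻⁶ T.
τ = m₂ B₁ sinθ.
τ = (0.230)(8.540×10⁻⁶)·sin125° = 1.609×10⁻⁶ N·m.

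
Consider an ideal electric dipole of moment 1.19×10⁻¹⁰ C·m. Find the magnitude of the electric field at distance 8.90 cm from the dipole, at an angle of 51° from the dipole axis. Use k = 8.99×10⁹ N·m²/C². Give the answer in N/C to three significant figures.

At angle θ the dipole field magnitude is E = (kp/r³)·√(1 + 3cos²θ).
kp/r³ = (8.99×10⁹)(1.19×10⁻¹⁰) / (0.0890)³ = 1518 N/C.
√(1 + 3cos²51°) = √(1 + 3·0.3960) = √2.1881 ≈ 1.4792.
E ≈ 1518 × 1.479 = 2245 N/C.

E ≈ 2240 N/C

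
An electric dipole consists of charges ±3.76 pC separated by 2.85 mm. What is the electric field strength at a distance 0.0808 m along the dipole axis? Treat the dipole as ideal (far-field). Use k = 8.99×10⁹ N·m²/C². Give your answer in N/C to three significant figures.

Dipole moment p = qd = (3.76×10⁻¹² C)(0.00285 m) = 1.072×10⁻¹⁴ C·m.
On the dipole axis E = 2kp/r³.
E = 2·(8.99×10⁹)(1.072×10⁻¹⁴) / (0.0808)³ = 0.3654 N/C.

E ≈ 0.365 N/C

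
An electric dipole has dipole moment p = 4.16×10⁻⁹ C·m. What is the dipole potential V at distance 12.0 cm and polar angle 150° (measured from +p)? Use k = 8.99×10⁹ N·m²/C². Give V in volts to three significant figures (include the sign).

The dipole potential is V = kp cosθ / r².
V = (8.99×10⁹)(4.16×10⁻⁹)·cos150° / (0.120)² = -2249 V.

V ≈ -2250 V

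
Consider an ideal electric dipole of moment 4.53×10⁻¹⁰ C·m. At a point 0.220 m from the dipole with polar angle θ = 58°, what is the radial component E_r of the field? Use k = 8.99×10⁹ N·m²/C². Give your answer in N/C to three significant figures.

E_r ≈ 405 N/C

For a dipole, E_r = (2kp cosθ)/r³.
kp/r³ = (8.99×10⁹)(4.53×10⁻¹⁰)/(0.220)³ = 382.5 N/C.
E_r = 2·382.5·cos58° = 405.3 N/C.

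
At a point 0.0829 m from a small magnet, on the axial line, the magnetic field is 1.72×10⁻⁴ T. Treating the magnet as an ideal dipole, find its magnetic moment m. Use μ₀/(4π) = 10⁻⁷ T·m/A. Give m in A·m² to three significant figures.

m ≈ 0.490 A·m²

On axis B = (μ₀/4π)·2m/r³, so m = Br³·4π/(μ₀·2).
m = (1.72×10⁻⁴)·(0.0829)³ / (2·10⁻⁷) = 0.4900 A·m².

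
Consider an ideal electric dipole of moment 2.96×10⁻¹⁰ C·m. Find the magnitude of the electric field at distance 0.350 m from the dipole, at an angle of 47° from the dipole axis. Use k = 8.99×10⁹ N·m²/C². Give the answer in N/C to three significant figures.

At angle θ the dipole field magnitude is E = (kp/r³)·√(1 + 3cos²θ).
kp/r³ = (8.99×10⁹)(2.96×10⁻¹⁰) / (0.350)³ = 62.07 N/C.
√(1 + 3cos²47°) = √(1 + 3·0.4651) = √2.3954 ≈ 1.5477.
E ≈ 62.07 × 1.548 = 96.06 N/C.

E ≈ 96.1 N/C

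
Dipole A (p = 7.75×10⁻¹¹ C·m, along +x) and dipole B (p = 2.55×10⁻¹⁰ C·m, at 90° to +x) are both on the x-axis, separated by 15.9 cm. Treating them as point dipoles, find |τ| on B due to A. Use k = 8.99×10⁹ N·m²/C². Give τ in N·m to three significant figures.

The second dipole sits on the axis of the first, so the field there is axial: E₁ = 2kp₁/r³ along +x.
E₁ = 2(8.99×10⁹)(7.75×10⁻¹¹)/(0.159)³ = 346.7 N/C.
Torque on the second dipole: τ = p₂ E₁ sinθ.
τ = (2.55×10⁻¹⁰)(346.7)·sin90° = 8.840×10⁻⁸ N·m.

τ ≈ 8.84×10⁻⁸ N·m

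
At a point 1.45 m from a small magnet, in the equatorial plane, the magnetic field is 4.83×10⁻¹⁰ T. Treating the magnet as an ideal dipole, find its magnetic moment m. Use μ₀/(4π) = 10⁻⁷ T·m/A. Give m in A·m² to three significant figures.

In the equatorial plane B = (μ₀/4π)·m/r³, so m = Br³·4π/(μ₀).
m = (4.83×10⁻¹⁰)·(1.45)³ / (10⁻⁷) = 0.01472 A·m².

m ≈ 0.0147 A·m²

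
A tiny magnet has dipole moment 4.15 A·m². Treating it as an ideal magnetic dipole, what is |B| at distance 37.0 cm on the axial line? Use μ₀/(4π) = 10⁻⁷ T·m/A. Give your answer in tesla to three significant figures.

B ≈ 1.64×10⁻⁵ T

On axis B = (μ₀/4π)·2m/r³.
B = 2·(10⁻⁷)·(4.15) / (0.370)³ = 1.639×10⁻⁵ T.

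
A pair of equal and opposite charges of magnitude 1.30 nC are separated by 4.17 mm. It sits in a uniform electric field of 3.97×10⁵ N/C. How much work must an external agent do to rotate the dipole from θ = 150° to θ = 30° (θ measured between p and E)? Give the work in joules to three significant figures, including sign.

W ≈ -3.73×10⁻⁶ J

Dipole moment p = qd = (1.30×10⁻⁹ C)(0.00417 m) = 5.421×10⁻¹² C·m.
W_ext = ΔU = U(θ₂) − U(θ₁) = −pE cosθ₂ − (−pE cosθ₁) = pE(cosθ₁ − cosθ₂).
W = (5.421×10⁻¹²)(3.97×10⁵)·(cos150° − cos30°) = (2.152×10⁻⁶)·(-1.7321) = -3.728×10⁻⁶ J.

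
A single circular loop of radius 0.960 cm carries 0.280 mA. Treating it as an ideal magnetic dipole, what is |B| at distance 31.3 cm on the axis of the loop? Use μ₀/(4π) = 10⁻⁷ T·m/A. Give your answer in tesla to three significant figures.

Magnetic moment m = IA = Iπa² = (2.80×10⁻⁴)·π·(0.00960)² = 8.107×10⁻⁸ A·m².
On axis B = (μ₀/4π)·2m/r³.
B = 2·(10⁻⁷)·(8.107×10⁻⁸) / (0.313)³ = 5.288×10⁻¹³ T.

B ≈ 5.29×10⁻¹³ T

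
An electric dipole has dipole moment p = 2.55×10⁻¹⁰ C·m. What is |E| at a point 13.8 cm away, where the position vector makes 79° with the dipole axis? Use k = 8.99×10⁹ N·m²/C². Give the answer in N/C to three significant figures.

At angle θ the dipole field magnitude is E = (kp/r³)·√(1 + 3cos²θ).
kp/r³ = (8.99×10⁹)(2.55×10⁻¹⁰) / (0.138)³ = 872.3 N/C.
√(1 + 3cos²79°) = √(1 + 3·0.0364) = √1.1092 ≈ 1.0532.
E ≈ 872.3 × 1.053 = 918.7 N/C.

E ≈ 919 N/C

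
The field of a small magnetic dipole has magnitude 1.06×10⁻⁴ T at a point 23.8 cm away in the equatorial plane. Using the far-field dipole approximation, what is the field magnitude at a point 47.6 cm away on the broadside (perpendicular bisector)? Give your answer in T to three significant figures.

B ≈ 1.32×10⁻⁵ T

Dipole fields scale as 1/r³ in the far field; the geometry is the same at both points.
B₂ = B₁ · (r₁/r₂)³ = 1.06×10⁻⁴ · (23.8/47.6)³.
(r₁/r₂)³ = (0.5)³ = 0.125.
B₂ ≈ 1.325×10⁻⁵ T.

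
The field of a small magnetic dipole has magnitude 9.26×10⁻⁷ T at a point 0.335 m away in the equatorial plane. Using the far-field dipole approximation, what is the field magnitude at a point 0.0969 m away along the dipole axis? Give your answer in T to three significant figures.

B ≈ 7.65×10⁻⁵ T

Dipole fields scale as 1/r³ in the far field.
The axial field is twice the equatorial field at the same r, so the geometry factor is 2/1.
B₂ = B₁ · (2/1) · (r₁/r₂)³ = 9.26×10⁻⁷ · 2 · (0.335/0.0969)³.
(r₁/r₂)³ = (3.457)³ = 41.32.
B₂ ≈ 7.653×10⁻⁵ T.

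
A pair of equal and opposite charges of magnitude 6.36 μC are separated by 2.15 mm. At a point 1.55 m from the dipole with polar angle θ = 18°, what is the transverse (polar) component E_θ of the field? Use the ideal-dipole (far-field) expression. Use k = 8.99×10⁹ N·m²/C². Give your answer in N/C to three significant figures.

Dipole moment p = qd = (6.36×10⁻⁶ C)(0.00215 m) = 1.367×10⁻⁸ C·m.
For a dipole, E_θ = (kp sinθ)/r³.
kp/r³ = (8.99×10⁹)(1.367×10⁻⁸)/(1.55)³ = 33.00 N/C.
E_θ = 33.00·sin18° = 10.20 N/C.

E_θ ≈ 10.2 N/C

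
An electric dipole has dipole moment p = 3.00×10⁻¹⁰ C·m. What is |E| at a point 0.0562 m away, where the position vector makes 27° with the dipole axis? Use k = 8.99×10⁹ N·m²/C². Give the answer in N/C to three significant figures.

E ≈ 2.79×10⁴ N/C

At angle θ the dipole field magnitude is E = (kp/r³)·√(1 + 3cos²θ).
kp/r³ = (8.99×10⁹)(3.00×10⁻¹⁰) / (0.0562)³ = 1.519×10⁴ N/C.
√(1 + 3cos²27°) = √(1 + 3·0.7939) = √3.3817 ≈ 1.8389.
E ≈ 1.519×10⁴ × 1.839 = 2.794×10⁴ N/C.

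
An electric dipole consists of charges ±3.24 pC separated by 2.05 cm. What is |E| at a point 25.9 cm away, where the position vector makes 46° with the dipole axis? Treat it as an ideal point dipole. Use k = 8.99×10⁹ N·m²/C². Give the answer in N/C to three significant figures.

Dipole moment p = qd = (3.24×10⁻¹² C)(0.0205 m) = 6.642×10⁻¹⁴ C·m.
At angle θ the dipole field magnitude is E = (kp/r³)·√(1 + 3cos²θ).
kp/r³ = (8.99×10⁹)(6.642×10⁻¹⁴) / (0.259)³ = 0.03437 N/C.
√(1 + 3cos²46°) = √(1 + 3·0.4826) = √2.4477 ≈ 1.5645.
E ≈ 0.03437 × 1.564 = 0.05377 N/C.

E ≈ 0.0538 N/C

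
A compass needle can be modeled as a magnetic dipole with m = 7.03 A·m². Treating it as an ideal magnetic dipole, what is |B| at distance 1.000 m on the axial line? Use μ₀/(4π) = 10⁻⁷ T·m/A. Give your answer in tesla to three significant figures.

On axis B = (μ₀/4π)·2m/r³.
B = 2·(10⁻⁷)·(7.03) / (1.00)³ = 1.406×10⁻⁶ T.

B ≈ 1.41×10⁻⁶ T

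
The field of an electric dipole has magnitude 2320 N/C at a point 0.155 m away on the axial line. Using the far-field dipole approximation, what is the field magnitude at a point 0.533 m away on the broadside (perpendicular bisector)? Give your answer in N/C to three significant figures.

E ≈ 28.5 N/C

Dipole fields scale as 1/r³ in the far field.
The axial field is twice the equatorial field at the same r, so the geometry factor is 1/2.
E₂ = E₁ · (1/2) · (r₁/r₂)³ = 2320 · 0.5 · (0.155/0.533)³.
(r₁/r₂)³ = (0.2908)³ = 0.02459.
E₂ ≈ 28.53 N/C.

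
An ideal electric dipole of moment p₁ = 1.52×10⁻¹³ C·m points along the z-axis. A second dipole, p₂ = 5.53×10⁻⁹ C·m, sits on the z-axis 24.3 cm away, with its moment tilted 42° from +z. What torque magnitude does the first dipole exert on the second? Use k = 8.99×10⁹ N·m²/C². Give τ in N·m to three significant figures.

The second dipole sits on the axis of the first, so the field there is axial: E₁ = 2kp₁/r³ along +z.
E₁ = 2(8.99×10⁹)(1.52×10⁻¹³)/(0.243)³ = 0.1905 N/C.
Torque on the second dipole: τ = p₂ E₁ sinθ.
τ = (5.53×10⁻⁹)(0.1905)·sin42° = 7.048×10⁻¹⁰ N·m.

τ ≈ 7.05×10⁻¹⁰ N·m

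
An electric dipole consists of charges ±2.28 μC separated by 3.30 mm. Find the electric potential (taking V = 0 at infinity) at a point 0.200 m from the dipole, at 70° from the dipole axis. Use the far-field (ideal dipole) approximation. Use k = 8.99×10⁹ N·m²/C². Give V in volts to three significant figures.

Dipole moment p = qd = (2.28×10⁻⁶ C)(0.00330 m) = 7.524×10⁻⁹ C·m.
The dipole potential is V = kp cosθ / r².
V = (8.99×10⁹)(7.524×10⁻⁹)·cos70° / (0.200)² = 578.4 V.

V ≈ 578 V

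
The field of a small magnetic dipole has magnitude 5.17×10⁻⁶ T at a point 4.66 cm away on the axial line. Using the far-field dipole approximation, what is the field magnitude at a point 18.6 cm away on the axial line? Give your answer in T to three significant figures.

Dipole fields scale as 1/r³ in the far field; the geometry is the same at both points.
B₂ = B₁ · (r₁/r₂)³ = 5.17×10⁻⁶ · (4.66/18.6)³.
(r₁/r₂)³ = (0.2505)³ = 0.01573.
B₂ ≈ 8.130×10⁻⁸ T.

B ≈ 8.13×10⁻⁸ T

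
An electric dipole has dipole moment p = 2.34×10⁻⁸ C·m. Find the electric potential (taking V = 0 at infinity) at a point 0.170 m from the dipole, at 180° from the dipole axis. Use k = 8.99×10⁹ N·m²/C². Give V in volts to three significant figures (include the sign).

V ≈ -7280 V

The dipole potential is V = kp cosθ / r².
V = (8.99×10⁹)(2.34×10⁻⁸)·cos180° / (0.170)² = -7279 V.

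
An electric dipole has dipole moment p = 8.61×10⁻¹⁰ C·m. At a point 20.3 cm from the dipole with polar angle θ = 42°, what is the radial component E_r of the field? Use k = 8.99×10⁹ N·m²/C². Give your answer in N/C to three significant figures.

For a dipole, E_r = (2kp cosθ)/r³.
kp/r³ = (8.99×10⁹)(8.61×10⁻¹⁰)/(0.203)³ = 925.3 N/C.
E_r = 2·925.3·cos42° = 1375 N/C.

E_r ≈ 1380 N/C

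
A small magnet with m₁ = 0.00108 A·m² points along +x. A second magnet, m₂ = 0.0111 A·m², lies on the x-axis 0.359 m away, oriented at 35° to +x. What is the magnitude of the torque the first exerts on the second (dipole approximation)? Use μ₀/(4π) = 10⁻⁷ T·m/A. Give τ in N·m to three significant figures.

τ ≈ 2.97×10⁻¹¹ N·m

Dipole B is on the axis of dipole A, so B₁ there is axial: B₁ = (μ₀/4π)·2m₁/r³ along +x.
B₁ = 2(10⁻⁷)(0.00108)/(0.359)³ = 4.668×10⁻⁹ T.
τ = m₂ B₁ sinθ.
τ = (0.0111)(4.668×10⁻⁹)·sin35° = 2.972×10⁻¹¹ N·m.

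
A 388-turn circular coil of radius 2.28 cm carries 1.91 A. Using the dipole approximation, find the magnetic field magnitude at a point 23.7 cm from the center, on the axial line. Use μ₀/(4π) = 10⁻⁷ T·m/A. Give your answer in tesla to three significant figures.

B ≈ 1.82×10⁻⁵ T

m = NIA = NIπa² = 388·(1.91)·π·(0.0228)² = 1.21 A·m².
On axis B = (μ₀/4π)·2m/r³.
B = 2·(10⁻⁷)·(1.21) / (0.237)³ = 1.818×10⁻⁵ T.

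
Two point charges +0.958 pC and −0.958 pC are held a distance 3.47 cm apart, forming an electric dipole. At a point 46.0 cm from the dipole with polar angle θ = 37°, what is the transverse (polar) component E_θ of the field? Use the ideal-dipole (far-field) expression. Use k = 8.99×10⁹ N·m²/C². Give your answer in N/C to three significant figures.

E_θ ≈ 0.00185 N/C

Dipole moment p = qd = (9.58×10⁻¹³ C)(0.0347 m) = 3.324×10⁻¹⁴ C·m.
For a dipole, E_θ = (kp sinθ)/r³.
kp/r³ = (8.99×10⁹)(3.324×10⁻¹⁴)/(0.460)³ = 0.003070 N/C.
E_θ = 0.003070·sin37° = 0.001848 N/C.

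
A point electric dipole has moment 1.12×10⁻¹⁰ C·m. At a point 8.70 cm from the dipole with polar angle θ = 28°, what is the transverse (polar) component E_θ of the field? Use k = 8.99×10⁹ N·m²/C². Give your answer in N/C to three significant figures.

For a dipole, E_θ = (kp sinθ)/r³.
kp/r³ = (8.99×10⁹)(1.12×10⁻¹⁰)/(0.0870)³ = 1529 N/C.
E_θ = 1529·sin28° = 717.8 N/C.

E_θ ≈ 718 N/C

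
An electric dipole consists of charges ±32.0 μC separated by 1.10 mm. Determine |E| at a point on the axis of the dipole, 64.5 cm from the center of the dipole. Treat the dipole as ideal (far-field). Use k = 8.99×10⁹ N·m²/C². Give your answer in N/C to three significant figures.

E ≈ 2360 N/C

Dipole moment p = qd = (3.20×10⁻⁵ C)(0.00110 m) = 3.52×10⁻⁸ C·m.
On the dipole axis E = 2kp/r³.
E = 2·(8.99×10⁹)(3.52×10⁻⁸) / (0.645)³ = 2359 N/C.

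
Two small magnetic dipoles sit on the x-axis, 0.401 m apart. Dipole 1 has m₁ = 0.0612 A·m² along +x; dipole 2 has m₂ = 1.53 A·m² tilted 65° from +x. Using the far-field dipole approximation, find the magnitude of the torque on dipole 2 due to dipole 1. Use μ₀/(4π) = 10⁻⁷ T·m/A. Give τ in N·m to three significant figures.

τ ≈ 2.63×10⁻⁷ N·m

Dipole B is on the axis of dipole A, so B₁ there is axial: B₁ = (μ₀/4π)·2m₁/r³ along +x.
B₁ = 2(10⁻⁷)(0.0612)/(0.401)³ = 1.898×10⁻⁷ T.
τ = m₂ B₁ sinθ.
τ = (1.53)(1.898×10⁻⁷)·sin65° = 2.632×10⁻⁷ N·m.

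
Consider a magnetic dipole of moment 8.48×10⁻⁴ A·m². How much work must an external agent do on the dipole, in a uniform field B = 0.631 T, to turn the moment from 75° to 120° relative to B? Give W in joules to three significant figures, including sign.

W_ext = ΔU = −mB cosθ₂ + mB cosθ₁ = mB(cosθ₁ − cosθ₂).
W = (8.48×10⁻⁴)(0.631)·(cos75° − cos120°) = (5.351×10⁻⁴)·(+0.7588) = 4.060×10⁻⁴ J.

W ≈ 4.06×10⁻⁴ J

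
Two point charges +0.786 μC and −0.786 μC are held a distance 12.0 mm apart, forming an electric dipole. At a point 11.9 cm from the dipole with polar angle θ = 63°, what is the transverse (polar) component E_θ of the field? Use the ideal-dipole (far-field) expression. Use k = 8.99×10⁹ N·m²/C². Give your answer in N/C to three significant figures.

E_θ ≈ 4.48×10⁴ N/C

Dipole moment p = qd = (7.86×10⁻⁷ C)(0.0120 m) = 9.432×10⁻⁹ C·m.
For a dipole, E_θ = (kp sinθ)/r³.
kp/r³ = (8.99×10⁹)(9.432×10⁻⁹)/(0.119)³ = 5.032×10⁴ N/C.
E_θ = 5.032×10⁴·sin63° = 4.483×10⁴ N/C.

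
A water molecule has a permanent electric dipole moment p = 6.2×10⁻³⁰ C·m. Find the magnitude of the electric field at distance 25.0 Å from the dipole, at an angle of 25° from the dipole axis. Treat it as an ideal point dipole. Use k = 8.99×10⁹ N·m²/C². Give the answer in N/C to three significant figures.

At angle θ the dipole field magnitude is E = (kp/r³)·√(1 + 3cos²θ).
kp/r³ = (8.99×10⁹)(6.20×10⁻³⁰) / (2.50×10⁻⁹)³ = 3.567×10⁶ N/C.
√(1 + 3cos²25°) = √(1 + 3·0.8214) = √3.4642 ≈ 1.8612.
E ≈ 3.567×10⁶ × 1.861 = 6.639×10⁶ N/C.

E ≈ 6.64×10⁶ N/C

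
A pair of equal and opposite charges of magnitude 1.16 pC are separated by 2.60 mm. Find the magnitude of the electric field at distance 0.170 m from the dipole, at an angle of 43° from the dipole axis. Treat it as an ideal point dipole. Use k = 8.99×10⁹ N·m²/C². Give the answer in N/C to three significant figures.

E ≈ 0.00891 N/C

Dipole moment p = qd = (1.16×10⁻¹² C)(0.00260 m) = 3.016×10⁻¹⁵ C·m.
At angle θ the dipole field magnitude is E = (kp/r³)·√(1 + 3cos²θ).
kp/r³ = (8.99×10⁹)(3.016×10⁻¹⁵) / (0.170)³ = 0.005519 N/C.
√(1 + 3cos²43°) = √(1 + 3·0.5349) = √2.6046 ≈ 1.6139.
E ≈ 0.005519 × 1.614 = 0.008907 N/C.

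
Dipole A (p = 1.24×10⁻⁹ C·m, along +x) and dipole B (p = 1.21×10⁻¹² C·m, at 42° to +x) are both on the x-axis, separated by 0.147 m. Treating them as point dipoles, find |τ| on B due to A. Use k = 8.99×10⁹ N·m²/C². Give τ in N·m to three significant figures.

The second dipole sits on the axis of the first, so the field there is axial: E₁ = 2kp₁/r³ along +x.
E₁ = 2(8.99×10⁹)(1.24×10⁻⁹)/(0.147)³ = 7019 N/C.
Torque on the second dipole: τ = p₂ E₁ sinθ.
τ = (1.21×10⁻¹²)(7019)·sin42° = 5.683×10⁻⁹ N·m.

τ ≈ 5.68×10⁻⁹ N·m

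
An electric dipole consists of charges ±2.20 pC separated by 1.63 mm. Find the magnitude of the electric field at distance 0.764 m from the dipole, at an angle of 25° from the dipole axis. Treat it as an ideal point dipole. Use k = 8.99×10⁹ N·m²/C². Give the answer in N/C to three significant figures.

E ≈ 1.35×10⁻⁴ N/C

Dipole moment p = qd = (2.20×10⁻¹² C)(0.00163 m) = 3.586×10⁻¹⁵ C·m.
At angle θ the dipole field magnitude is E = (kp/r³)·√(1 + 3cos²θ).
kp/r³ = (8.99×10⁹)(3.586×10⁻¹⁵) / (0.764)³ = 7.229×10⁻⁵ N/C.
√(1 + 3cos²25°) = √(1 + 3·0.8214) = √3.4642 ≈ 1.8612.
E ≈ 7.229×10⁻⁵ × 1.861 = 1.346×10⁻⁴ N/C.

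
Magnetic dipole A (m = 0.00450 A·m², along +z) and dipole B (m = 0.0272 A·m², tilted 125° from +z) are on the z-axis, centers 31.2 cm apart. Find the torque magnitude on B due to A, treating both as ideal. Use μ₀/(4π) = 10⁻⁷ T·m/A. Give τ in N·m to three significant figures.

Dipole B is on the axis of dipole A, so B₁ there is axial: B₁ = (μ₀/4π)·2m₁/r³ along +z.
B₁ = 2(10⁻⁷)(0.00450)/(0.312)³ = 2.963×10⁻⁸ T.
τ = m₂ B₁ sinθ.
τ = (0.0272)(2.963×10⁻⁸)·sin125° = 6.603×10⁻¹⁰ N·m.

τ ≈ 6.60×10⁻¹⁰ N·m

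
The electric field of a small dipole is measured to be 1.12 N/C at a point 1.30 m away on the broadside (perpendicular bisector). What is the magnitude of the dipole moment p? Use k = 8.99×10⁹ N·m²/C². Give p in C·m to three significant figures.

In the equatorial plane E = kp/r³, so p = Er³/(k).
p = (1.12)·(1.30)³ / (8.99×10⁹) = 2.737×10⁻¹⁰ C·m.

p ≈ 2.74×10⁻¹⁰ C·m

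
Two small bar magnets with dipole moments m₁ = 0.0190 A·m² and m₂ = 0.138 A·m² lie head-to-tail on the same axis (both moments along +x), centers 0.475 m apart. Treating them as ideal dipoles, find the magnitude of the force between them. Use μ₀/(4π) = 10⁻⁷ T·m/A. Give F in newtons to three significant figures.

F ≈ 3.09×10⁻⁸ N

On-axis B of dipole 1: B = (μ₀/4π)·2m₁/r³. Force on dipole 2: F = m₂·dB/dr.
dB/dr = −(μ₀/4π)·6m₁/r⁴, so |F| = (μ₀/4π)·6m₁m₂/r⁴.
F = 6(10⁻⁷)(0.0190)(0.138)/(0.475)⁴ = 3.090×10⁻⁸ N.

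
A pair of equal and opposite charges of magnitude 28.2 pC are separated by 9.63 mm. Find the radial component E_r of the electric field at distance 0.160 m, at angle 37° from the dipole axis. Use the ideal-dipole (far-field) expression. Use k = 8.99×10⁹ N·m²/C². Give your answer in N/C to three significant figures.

E_r ≈ 0.952 N/C

Dipole moment p = qd = (2.82×10⁻¹¹ C)(0.00963 m) = 2.716×10⁻¹³ C·m.
For a dipole, E_r = (2kp cosθ)/r³.
kp/r³ = (8.99×10⁹)(2.716×10⁻¹³)/(0.160)³ = 0.5961 N/C.
E_r = 2·0.5961·cos37° = 0.9522 N/C.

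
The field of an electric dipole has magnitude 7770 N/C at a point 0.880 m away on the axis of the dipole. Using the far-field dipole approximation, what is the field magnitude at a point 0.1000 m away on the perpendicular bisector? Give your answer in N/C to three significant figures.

Dipole fields scale as 1/r³ in the far field.
The axial field is twice the equatorial field at the same r, so the geometry factor is 1/2.
E₂ = E₁ · (1/2) · (r₁/r₂)³ = 7770 · 0.5 · (0.880/0.1000)³.
(r₁/r₂)³ = (8.8)³ = 681.5.
E₂ ≈ 2.648×10⁶ N/C.

E ≈ 2.65×10⁶ N/C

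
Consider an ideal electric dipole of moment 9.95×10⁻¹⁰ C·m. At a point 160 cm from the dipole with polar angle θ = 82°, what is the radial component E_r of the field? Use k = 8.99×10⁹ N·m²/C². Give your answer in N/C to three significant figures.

E_r ≈ 0.608 N/C

For a dipole, E_r = (2kp cosθ)/r³.
kp/r³ = (8.99×10⁹)(9.95×10⁻¹⁰)/(1.60)³ = 2.184 N/C.
E_r = 2·2.184·cos82° = 0.6079 N/C.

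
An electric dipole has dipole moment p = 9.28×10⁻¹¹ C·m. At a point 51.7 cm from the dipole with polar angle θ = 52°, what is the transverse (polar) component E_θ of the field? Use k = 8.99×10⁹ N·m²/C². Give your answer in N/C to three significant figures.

E_θ ≈ 4.76 N/C

For a dipole, E_θ = (kp sinθ)/r³.
kp/r³ = (8.99×10⁹)(9.28×10⁻¹¹)/(0.517)³ = 6.037 N/C.
E_θ = 6.037·sin52° = 4.757 N/C.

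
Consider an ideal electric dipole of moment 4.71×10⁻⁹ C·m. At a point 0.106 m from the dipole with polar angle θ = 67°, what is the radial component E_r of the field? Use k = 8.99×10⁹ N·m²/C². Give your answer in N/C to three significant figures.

E_r ≈ 2.78×10⁴ N/C

For a dipole, E_r = (2kp cosθ)/r³.
kp/r³ = (8.99×10⁹)(4.71×10⁻⁹)/(0.106)³ = 3.555×10⁴ N/C.
E_r = 2·3.555×10⁴·cos67° = 2.778×10⁴ N/C.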